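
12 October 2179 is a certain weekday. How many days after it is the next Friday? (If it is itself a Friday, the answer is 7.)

Oct 12, 2179 is a Tuesday.
From Tuesday to the next Friday is 3 days.

3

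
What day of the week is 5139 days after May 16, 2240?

Sunday

May 16, 2240 is a Saturday.
5139 mod 7 = 1, so 5139 days after a Saturday is Saturday + 1 = Sunday.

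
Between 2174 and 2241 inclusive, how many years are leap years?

16

Multiples of 4 in [2174,2241]: 17.
Of those, multiples of 100: 1 (not leap unless ÷400).
Multiples of 400: 0.
Leap years = 17 − 1 + 0 = 16.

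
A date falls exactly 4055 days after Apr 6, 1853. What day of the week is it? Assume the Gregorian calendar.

First find the weekday of Apr 6, 1853. Doomsday rule: the anchor day for the 1800s is Friday. For year 53: 53÷12 = 4 r 5, and 5÷4 = 1, so 4+5+1 = 10.
Friday + 10 ≡ Monday — that's 1853's doomsday.
In April the doomsday date is Apr 4.
Apr 6 is 2 days after Apr 4; 2 mod 7 = 2, so Monday + 2 = Wednesday.
4055 mod 7 = 2, so 4055 days after a Wednesday is Wednesday + 2 = Friday.

Friday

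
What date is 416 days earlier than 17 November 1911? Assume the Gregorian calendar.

−365 (one year) → Nov 17, 1910 (51 left).
−17 → Oct 31, 1910 (end of Oct, 31 days; 34 left).
−31 → Sep 30, 1910 (end of Sep, 30 days; 3 left).
−3 → Sep 27, 1910.

September 27, 1910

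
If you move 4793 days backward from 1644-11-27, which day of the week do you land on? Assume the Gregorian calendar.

Tuesday

Nov 27, 1644 is a Sunday.
4793 mod 7 = 5, so 4793 days before a Sunday is Sunday − 5 = Tuesday.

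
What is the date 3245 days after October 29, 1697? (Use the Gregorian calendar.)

September 18, 1706

+365 (one year) → Oct 29, 1698 (2880 left).
+365 (one year) → Oct 29, 1699 (2515 left).
+365 (one year) → Oct 29, 1700 (2150 left).
+365 (one year) → Oct 29, 1701 (1785 left).
+365 (one year) → Oct 29, 1702 (1420 left).
+365 (one year) → Oct 29, 1703 (1055 left).
+366 (one year; includes Feb 29, 1704) → Oct 29, 1704 (689 left).
+365 (one year) → Oct 29, 1705 (324 left).
Oct has 31 days: +3 → Nov 1, 1705 (321 left).
Nov has 30 days: +30 → Dec 1, 1705 (291 left).
Dec has 31 days: +31 → Jan 1, 1706 (260 left).
Jan has 31 days: +31 → Feb 1, 1706 (229 left).
Feb has 28 days: +28 → Mar 1, 1706 (201 left).
Mar has 31 days: +31 → Apr 1, 1706 (170 left).
Apr has 30 days: +30 → May 1, 1706 (140 left).
May has 31 days: +31 → Jun 1, 1706 (109 left).
Jun has 30 days: +30 → Jul 1, 1706 (79 left).
Jul has 31 days: +31 → Aug 1, 1706 (48 left).
Aug has 31 days: +31 → Sep 1, 1706 (17 left).
+17 → Sep 18, 1706.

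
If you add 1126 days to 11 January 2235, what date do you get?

+365 (one year) → Jan 11, 2236 (761 left).
+366 (one year; includes Feb 29, 2236) → Jan 11, 2237 (395 left).
Jan has 31 days: +21 → Feb 1, 2237 (374 left).
Feb has 28 days: +28 → Mar 1, 2237 (346 left).
Mar has 31 days: +31 → Apr 1, 2237 (315 left).
Apr has 30 days: +30 → May 1, 2237 (285 left).
May has 31 days: +31 → Jun 1, 2237 (254 left).
Jun has 30 days: +30 → Jul 1, 2237 (224 left).
Jul has 31 days: +31 → Aug 1, 2237 (193 left).
Aug has 31 days: +31 → Sep 1, 2237 (162 left).
Sep has 30 days: +30 → Oct 1, 2237 (132 left).
Oct has 31 days: +31 → Nov 1, 2237 (101 left).
Nov has 30 days: +30 → Dec 1, 2237 (71 left).
Dec has 31 days: +31 → Jan 1, 2238 (40 left).
Jan has 31 days: +31 → Feb 1, 2238 (9 left).
+9 → Feb 10, 2238.

February 10, 2238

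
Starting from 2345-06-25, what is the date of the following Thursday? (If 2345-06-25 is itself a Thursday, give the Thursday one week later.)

Jun 25, 2345 is a Monday.
From Monday to the next Thursday is 3 days.
Jun 25, 2345 + 3 = Jun 28, 2345.

June 28, 2345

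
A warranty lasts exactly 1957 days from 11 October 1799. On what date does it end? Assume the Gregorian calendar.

February 19, 1805

+365 (one year) → Oct 11, 1800 (1592 left).
+365 (one year) → Oct 11, 1801 (1227 left).
+365 (one year) → Oct 11, 1802 (862 left).
+365 (one year) → Oct 11, 1803 (497 left).
+366 (one year; includes Feb 29, 1804) → Oct 11, 1804 (131 left).
Oct has 31 days: +21 → Nov 1, 1804 (110 left).
Nov has 30 days: +30 → Dec 1, 1804 (80 left).
Dec has 31 days: +31 → Jan 1, 1805 (49 left).
Jan has 31 days: +31 → Feb 1, 1805 (18 left).
+18 → Feb 19, 1805.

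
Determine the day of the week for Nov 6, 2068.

Tuesday

Doomsday rule: the anchor day for the 2000s is Tuesday. For year 68: 68÷12 = 5 r 8, and 8÷4 = 2, so 5+8+2 = 15.
Tuesday + 15 ≡ Wednesday — that's 2068's doomsday.
In November the doomsday date is Nov 7.
Nov 6 is 1 day before Nov 7; 1 mod 7 = 1, so Wednesday − 1 = Tuesday.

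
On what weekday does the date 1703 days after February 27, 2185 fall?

Tuesday

First find the weekday of Feb 27, 2185. Doomsday rule: the anchor day for the 2100s is Sunday. For year 85: 85÷12 = 7 r 1, and 1÷4 = 0, so 7+1+0 = 8.
Sunday + 8 ≡ Monday — that's 2185's doomsday.
In February the doomsday date is Feb 28 (2185 is not a leap year).
Feb 27 is 1 day before Feb 28; 1 mod 7 = 1, so Monday − 1 = Sunday.
1703 mod 7 = 2, so 1703 days after a Sunday is Sunday + 2 = Tuesday.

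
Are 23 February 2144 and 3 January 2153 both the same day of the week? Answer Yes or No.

No

From Feb 23, 2144 to Jan 3, 2153 is 3237 days.
3237 mod 7 = 3, so they are different weekdays.
(Feb 23, 2144 is a Sunday; Jan 3, 2153 is a Wednesday.)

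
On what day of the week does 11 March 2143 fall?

Doomsday rule: the anchor day for the 2100s is Sunday. For year 43: 43÷12 = 3 r 7, and 7÷4 = 1, so 3+7+1 = 11.
Sunday + 11 ≡ Thursday — that's 2143's doomsday.
In March the doomsday date is Mar 14.
Mar 11 is 3 days before Mar 14; 3 mod 7 = 3, so Thursday − 3 = Monday.

Monday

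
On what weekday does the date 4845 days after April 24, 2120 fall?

Apr 24, 2120 is a Wednesday.
4845 mod 7 = 1, so 4845 days after a Wednesday is Wednesday + 1 = Thursday.

Thursday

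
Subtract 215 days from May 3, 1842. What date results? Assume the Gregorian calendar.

September 30, 1841

−3 → Apr 30, 1842 (end of Apr, 30 days; 212 left).
−30 → Mar 31, 1842 (end of Mar, 31 days; 182 left).
−31 → Feb 28, 1842 (end of Feb, 28 days; 151 left).
−28 → Jan 31, 1842 (end of Jan, 31 days; 123 left).
−31 → Dec 31, 1841 (end of Dec, 31 days; 92 left).
−31 → Nov 30, 1841 (end of Nov, 30 days; 61 left).
−30 → Oct 31, 1841 (end of Oct, 31 days; 31 left).
−31 → Sep 30, 1841 (end of Sep, 30 days; 0 left).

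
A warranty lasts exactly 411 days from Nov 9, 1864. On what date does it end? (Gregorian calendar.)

+365 (one year) → Nov 9, 1865 (46 left).
Nov has 30 days: +22 → Dec 1, 1865 (24 left).
+24 → Dec 25, 1865.

December 25, 1865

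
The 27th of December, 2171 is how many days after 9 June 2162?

3488

Jun 9, 2162 → Jun 9, 2163: 365 days.
Jun 9, 2163 → Jun 9, 2164: 366 days (Feb 29, 2164 is in that span).
Jun 9, 2164 → Jun 9, 2165: 365 days.
Jun 9, 2165 → Jun 9, 2166: 365 days.
Jun 9, 2166 → Jun 9, 2167: 365 days.
Jun 9, 2167 → Jun 9, 2168: 366 days (Feb 29, 2168 is in that span).
Jun 9, 2168 → Jun 9, 2169: 365 days.
Jun 9, 2169 → Jun 9, 2170: 365 days.
Jun 9, 2170 → Jun 9, 2171: 365 days.
Jun 9, 2171 → Jul 9, 2171: 30 days (June has 30).
Jul 9, 2171 → Aug 9, 2171: 31 days (July has 31).
Aug 9, 2171 → Sep 9, 2171: 31 days (August has 31).
Sep 9, 2171 → Oct 9, 2171: 30 days (September has 30).
Oct 9, 2171 → Nov 9, 2171: 31 days (October has 31).
Nov 9, 2171 → Dec 9, 2171: 30 days (November has 30).
Dec 9, 2171 → Dec 27, 2171: 18 days.
Total: 3488 days.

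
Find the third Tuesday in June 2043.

June 16, 2043

June 1, 2043 is a Monday.
The first Tuesday is therefore June 2 (1 days later).
The third Tuesday is 2 + 2×7 = June 16.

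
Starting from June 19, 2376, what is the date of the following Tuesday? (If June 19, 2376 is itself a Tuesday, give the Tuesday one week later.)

Jun 19, 2376 is a Saturday.
From Saturday to the next Tuesday is 3 days.
Jun 19, 2376 + 3 = Jun 22, 2376.

June 22, 2376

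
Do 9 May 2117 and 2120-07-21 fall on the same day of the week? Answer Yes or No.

From May 9, 2117 to Jul 21, 2120 is 1169 days.
1169 mod 7 = 0, so they are the same weekday.
(May 9, 2117 is a Sunday; Jul 21, 2120 is a Sunday.)

Yes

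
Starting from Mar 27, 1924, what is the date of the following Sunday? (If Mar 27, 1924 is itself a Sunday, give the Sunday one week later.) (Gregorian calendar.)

March 30, 1924

Mar 27, 1924 is a Thursday.
From Thursday to the next Sunday is 3 days.
Mar 27, 1924 + 3 = Mar 30, 1924.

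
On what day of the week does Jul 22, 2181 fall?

Doomsday rule: the anchor day for the 2100s is Sunday. For year 81: 81÷12 = 6 r 9, and 9÷4 = 2, so 6+9+2 = 17.
Sunday + 17 ≡ Wednesday — that's 2181's doomsday.
In July the doomsday date is Jul 11.
Jul 22 is 11 days after Jul 11; 11 mod 7 = 4, so Wednesday + 4 = Sunday.

Sunday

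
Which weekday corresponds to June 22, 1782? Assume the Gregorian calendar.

Doomsday rule: the anchor day for the 1700s is Sunday. For year 82: 82÷12 = 6 r 10, and 10÷4 = 2, so 6+10+2 = 18.
Sunday + 18 ≡ Thursday — that's 1782's doomsday.
In June the doomsday date is Jun 6.
Jun 22 is 16 days after Jun 6; 16 mod 7 = 2, so Thursday + 2 = Saturday.

Saturday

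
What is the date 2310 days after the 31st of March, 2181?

+365 (one year) → Mar 31, 2182 (1945 left).
+365 (one year) → Mar 31, 2183 (1580 left).
+366 (one year; includes Feb 29, 2184) → Mar 31, 2184 (1214 left).
+365 (one year) → Mar 31, 2185 (849 left).
+365 (one year) → Mar 31, 2186 (484 left).
+365 (one year) → Mar 31, 2187 (119 left).
Mar has 31 days: +1 → Apr 1, 2187 (118 left).
Apr has 30 days: +30 → May 1, 2187 (88 left).
May has 31 days: +31 → Jun 1, 2187 (57 left).
Jun has 30 days: +30 → Jul 1, 2187 (27 left).
+27 → Jul 28, 2187.

July 28, 2187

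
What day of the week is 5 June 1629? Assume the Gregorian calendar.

Doomsday rule: the anchor day for the 1600s is Tuesday. For year 29: 29÷12 = 2 r 5, and 5÷4 = 1, so 2+5+1 = 8.
Tuesday + 8 ≡ Wednesday — that's 1629's doomsday.
In June the doomsday date is Jun 6.
Jun 5 is 1 day before Jun 6; 1 mod 7 = 1, so Wednesday − 1 = Tuesday.

Tuesday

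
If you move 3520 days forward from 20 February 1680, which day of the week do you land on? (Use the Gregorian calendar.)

Feb 20, 1680 is a Tuesday.
3520 mod 7 = 6, so 3520 days after a Tuesday is Tuesday + 6 = Monday.

Monday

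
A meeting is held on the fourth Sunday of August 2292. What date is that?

August 28, 2292

August 1, 2292 is a Monday.
The first Sunday is therefore August 7 (6 days later).
The fourth Sunday is 7 + 3×7 = August 28.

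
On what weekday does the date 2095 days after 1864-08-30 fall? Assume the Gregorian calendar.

First find the weekday of Aug 30, 1864. Doomsday rule: the anchor day for the 1800s is Friday. For year 64: 64÷12 = 5 r 4, and 4÷4 = 1, so 5+4+1 = 10.
Friday + 10 ≡ Monday — that's 1864's doomsday.
In August the doomsday date is Aug 8.
Aug 30 is 22 days after Aug 8; 22 mod 7 = 1, so Monday + 1 = Tuesday.
2095 mod 7 = 2, so 2095 days after a Tuesday is Tuesday + 2 = Thursday.

Thursday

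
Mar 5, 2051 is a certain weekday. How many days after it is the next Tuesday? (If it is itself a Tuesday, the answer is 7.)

2

Mar 5, 2051 is a Sunday.
From Sunday to the next Tuesday is 2 days.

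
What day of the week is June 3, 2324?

Doomsday rule: the anchor day for the 2300s is Wednesday. For year 24: 24÷12 = 2 r 0, and 0÷4 = 0, so 2+0+0 = 2.
Wednesday + 2 ≡ Friday — that's 2324's doomsday.
In June the doomsday date is Jun 6.
Jun 3 is 3 days before Jun 6; 3 mod 7 = 3, so Friday − 3 = Tuesday.

Tuesday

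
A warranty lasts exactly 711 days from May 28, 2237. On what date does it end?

May 9, 2239

+365 (one year) → May 28, 2238 (346 left).
May has 31 days: +4 → Jun 1, 2238 (342 left).
Jun has 30 days: +30 → Jul 1, 2238 (312 left).
Jul has 31 days: +31 → Aug 1, 2238 (281 left).
Aug has 31 days: +31 → Sep 1, 2238 (250 left).
Sep has 30 days: +30 → Oct 1, 2238 (220 left).
Oct has 31 days: +31 → Nov 1, 2238 (189 left).
Nov has 30 days: +30 → Dec 1, 2238 (159 left).
Dec has 31 days: +31 → Jan 1, 2239 (128 left).
Jan has 31 days: +31 → Feb 1, 2239 (97 left).
Feb has 28 days: +28 → Mar 1, 2239 (69 left).
Mar has 31 days: +31 → Apr 1, 2239 (38 left).
Apr has 30 days: +30 → May 1, 2239 (8 left).
+8 → May 9, 2239.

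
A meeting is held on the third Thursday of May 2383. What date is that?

May 1, 2383 is a Sunday.
The first Thursday is therefore May 5 (4 days later).
The third Thursday is 5 + 2×7 = May 19.

May 19, 2383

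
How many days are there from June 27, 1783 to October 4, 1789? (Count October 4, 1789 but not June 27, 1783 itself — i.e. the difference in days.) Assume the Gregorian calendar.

Jun 27, 1783 → Jun 27, 1784: 366 days (Feb 29, 1784 is in that span).
Jun 27, 1784 → Jun 27, 1785: 365 days.
Jun 27, 1785 → Jun 27, 1786: 365 days.
Jun 27, 1786 → Jun 27, 1787: 365 days.
Jun 27, 1787 → Jun 27, 1788: 366 days (Feb 29, 1788 is in that span).
Jun 27, 1788 → Jun 27, 1789: 365 days.
Jun 27, 1789 → Jul 27, 1789: 30 days (June has 30).
Jul 27, 1789 → Aug 27, 1789: 31 days (July has 31).
Aug 27, 1789 → Sep 27, 1789: 31 days (August has 31).
Sep 27, 1789 → Oct 4, 1789: 7 days.
Total: 2291 days.

2291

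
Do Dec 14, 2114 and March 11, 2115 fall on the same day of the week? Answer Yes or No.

No

From Dec 14, 2114 to Mar 11, 2115 is 87 days.
87 mod 7 = 3, so they are different weekdays.
(Dec 14, 2114 is a Friday; Mar 11, 2115 is a Monday.)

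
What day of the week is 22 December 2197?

Friday

Doomsday rule: the anchor day for the 2100s is Sunday. For year 97: 97÷12 = 8 r 1, and 1÷4 = 0, so 8+1+0 = 9.
Sunday + 9 ≡ Tuesday — that's 2197's doomsday.
In December the doomsday date is Dec 12.
Dec 22 is 10 days after Dec 12; 10 mod 7 = 3, so Tuesday + 3 = Friday.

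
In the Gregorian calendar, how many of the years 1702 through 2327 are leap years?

Multiples of 4 in [1702,2327]: 156.
Of those, multiples of 100: 6 (not leap unless ÷400).
Multiples of 400: 1.
Leap years = 156 − 6 + 1 = 151.

151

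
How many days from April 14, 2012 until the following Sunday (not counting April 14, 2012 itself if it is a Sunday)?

1

Apr 14, 2012 is a Saturday.
From Saturday to the next Sunday is 1 day.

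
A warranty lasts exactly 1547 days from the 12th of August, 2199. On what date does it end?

November 7, 2203

+365 (one year) → Aug 12, 2200 (1182 left).
+365 (one year) → Aug 12, 2201 (817 left).
+365 (one year) → Aug 12, 2202 (452 left).
+365 (one year) → Aug 12, 2203 (87 left).
Aug has 31 days: +20 → Sep 1, 2203 (67 left).
Sep has 30 days: +30 → Oct 1, 2203 (37 left).
Oct has 31 days: +31 → Nov 1, 2203 (6 left).
+6 → Nov 7, 2203.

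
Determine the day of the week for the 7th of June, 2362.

Thursday

Doomsday rule: the anchor day for the 2300s is Wednesday. For year 62: 62÷12 = 5 r 2, and 2÷4 = 0, so 5+2+0 = 7.
Wednesday + 7 ≡ Wednesday — that's 2362's doomsday.
In June the doomsday date is Jun 6.
Jun 7 is 1 day after Jun 6; 1 mod 7 = 1, so Wednesday + 1 = Thursday.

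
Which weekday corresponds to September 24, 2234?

Doomsday rule: the anchor day for the 2200s is Friday. For year 34: 34÷12 = 2 r 10, and 10÷4 = 2, so 2+10+2 = 14.
Friday + 14 ≡ Friday — that's 2234's doomsday.
In September the doomsday date is Sep 5.
Sep 24 is 19 days after Sep 5; 19 mod 7 = 5, so Friday + 5 = Wednesday.

Wednesday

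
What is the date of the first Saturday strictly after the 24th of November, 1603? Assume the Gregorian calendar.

November 29, 1603

Nov 24, 1603 is a Monday.
From Monday to the next Saturday is 5 days.
Nov 24, 1603 + 5 = Nov 29, 1603.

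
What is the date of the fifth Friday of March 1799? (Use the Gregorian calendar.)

March 1, 1799 is a Friday.
The first Friday is therefore March 1 (same day).
The fifth Friday is 1 + 4×7 = March 29.

March 29, 1799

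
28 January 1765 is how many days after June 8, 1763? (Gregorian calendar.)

Jun 8, 1763 → Jun 8, 1764: 366 days (Feb 29, 1764 is in that span).
Jun 8, 1764 → Jul 8, 1764: 30 days (June has 30).
Jul 8, 1764 → Aug 8, 1764: 31 days (July has 31).
Aug 8, 1764 → Sep 8, 1764: 31 days (August has 31).
Sep 8, 1764 → Oct 8, 1764: 30 days (September has 30).
Oct 8, 1764 → Nov 8, 1764: 31 days (October has 31).
Nov 8, 1764 → Dec 8, 1764: 30 days (November has 30).
Dec 8, 1764 → Jan 8, 1765: 31 days (December has 31).
Jan 8, 1765 → Jan 28, 1765: 20 days.
Total: 600 days.

600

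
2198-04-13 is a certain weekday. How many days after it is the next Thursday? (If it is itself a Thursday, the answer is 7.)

6

Apr 13, 2198 is a Friday.
From Friday to the next Thursday is 6 days.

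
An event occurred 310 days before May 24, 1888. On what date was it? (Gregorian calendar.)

July 19, 1887

−24 → Apr 30, 1888 (end of Apr, 30 days; 286 left).
−30 → Mar 31, 1888 (end of Mar, 31 days; 256 left).
−31 → Feb 29, 1888 (end of Feb, 29 days; 225 left).
−29 → Jan 31, 1888 (end of Jan, 31 days; 196 left).
−31 → Dec 31, 1887 (end of Dec, 31 days; 165 left).
−31 → Nov 30, 1887 (end of Nov, 30 days; 134 left).
−30 → Oct 31, 1887 (end of Oct, 31 days; 104 left).
−31 → Sep 30, 1887 (end of Sep, 30 days; 73 left).
−30 → Aug 31, 1887 (end of Aug, 31 days; 43 left).
−31 → Jul 31, 1887 (end of Jul, 31 days; 12 left).
−12 → Jul 19, 1887.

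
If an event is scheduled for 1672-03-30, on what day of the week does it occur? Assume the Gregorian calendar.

Doomsday rule: the anchor day for the 1600s is Tuesday. For year 72: 72÷12 = 6 r 0, and 0÷4 = 0, so 6+0+0 = 6.
Tuesday + 6 ≡ Monday — that's 1672's doomsday.
In March the doomsday date is Mar 14.
Mar 30 is 16 days after Mar 14; 16 mod 7 = 2, so Monday + 2 = Wednesday.

Wednesday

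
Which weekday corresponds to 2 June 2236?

Doomsday rule: the anchor day for the 2200s is Friday. For year 36: 36÷12 = 3 r 0, and 0÷4 = 0, so 3+0+0 = 3.
Friday + 3 ≡ Monday — that's 2236's doomsday.
In June the doomsday date is Jun 6.
Jun 2 is 4 days before Jun 6; 4 mod 7 = 4, so Monday − 4 = Thursday.

Thursday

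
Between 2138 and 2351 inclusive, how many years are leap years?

51

Multiples of 4 in [2138,2351]: 53.
Of those, multiples of 100: 2 (not leap unless ÷400).
Multiples of 400: 0.
Leap years = 53 − 2 + 0 = 51.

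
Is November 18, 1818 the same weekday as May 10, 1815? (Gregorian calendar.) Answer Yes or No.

Yes

From May 10, 1815 to Nov 18, 1818 is 1288 days.
1288 mod 7 = 0, so they are the same weekday.
(May 10, 1815 is a Wednesday; Nov 18, 1818 is a Wednesday.)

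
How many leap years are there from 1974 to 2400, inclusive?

104

Multiples of 4 in [1974,2400]: 107.
Of those, multiples of 100: 5 (not leap unless ÷400).
Multiples of 400: 2.
Leap years = 107 − 5 + 2 = 104.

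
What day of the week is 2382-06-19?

Saturday

Doomsday rule: the anchor day for the 2300s is Wednesday. For year 82: 82÷12 = 6 r 10, and 10÷4 = 2, so 6+10+2 = 18.
Wednesday + 18 ≡ Sunday — that's 2382's doomsday.
In June the doomsday date is Jun 6.
Jun 19 is 13 days after Jun 6; 13 mod 7 = 6, so Sunday + 6 = Saturday.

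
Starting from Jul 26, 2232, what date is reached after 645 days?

+365 (one year) → Jul 26, 2233 (280 left).
Jul has 31 days: +6 → Aug 1, 2233 (274 left).
Aug has 31 days: +31 → Sep 1, 2233 (243 left).
Sep has 30 days: +30 → Oct 1, 2233 (213 left).
Oct has 31 days: +31 → Nov 1, 2233 (182 left).
Nov has 30 days: +30 → Dec 1, 2233 (152 left).
Dec has 31 days: +31 → Jan 1, 2234 (121 left).
Jan has 31 days: +31 → Feb 1, 2234 (90 left).
Feb has 28 days: +28 → Mar 1, 2234 (62 left).
Mar has 31 days: +31 → Apr 1, 2234 (31 left).
Apr has 30 days: +30 → May 1, 2234 (1 left).
+1 → May 2, 2234.

May 2, 2234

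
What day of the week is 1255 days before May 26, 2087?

May 26, 2087 is a Monday.
1255 mod 7 = 2, so 1255 days before a Monday is Monday − 2 = Saturday.

Saturday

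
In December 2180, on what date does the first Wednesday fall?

December 1, 2180 is a Friday.
The first Wednesday is therefore December 6 (5 days later).

December 6, 2180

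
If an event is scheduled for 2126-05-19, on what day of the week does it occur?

Sunday

Doomsday rule: the anchor day for the 2100s is Sunday. For year 26: 26÷12 = 2 r 2, and 2÷4 = 0, so 2+2+0 = 4.
Sunday + 4 ≡ Thursday — that's 2126's doomsday.
In May the doomsday date is May 9.
May 19 is 10 days after May 9; 10 mod 7 = 3, so Thursday + 3 = Sunday.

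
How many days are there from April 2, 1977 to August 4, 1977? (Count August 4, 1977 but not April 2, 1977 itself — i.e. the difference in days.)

Apr 2, 1977 → May 2, 1977: 30 days (April has 30).
May 2, 1977 → Jun 2, 1977: 31 days (May has 31).
Jun 2, 1977 → Jul 2, 1977: 30 days (June has 30).
Jul 2, 1977 → Aug 2, 1977: 31 days (July has 31).
Aug 2, 1977 → Aug 4, 1977: 2 days.
Total: 124 days.

124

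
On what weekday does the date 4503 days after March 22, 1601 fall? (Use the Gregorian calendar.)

First find the weekday of Mar 22, 1601. Doomsday rule: the anchor day for the 1600s is Tuesday. For year 01: 1÷12 = 0 r 1, and 1÷4 = 0, so 0+1+0 = 1.
Tuesday + 1 ≡ Wednesday — that's 1601's doomsday.
In March the doomsday date is Mar 14.
Mar 22 is 8 days after Mar 14; 8 mod 7 = 1, so Wednesday + 1 = Thursday.
4503 mod 7 = 2, so 4503 days after a Thursday is Thursday + 2 = Saturday.

Saturday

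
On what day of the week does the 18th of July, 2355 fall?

Monday

Doomsday rule: the anchor day for the 2300s is Wednesday. For year 55: 55÷12 = 4 r 7, and 7÷4 = 1, so 4+7+1 = 12.
Wednesday + 12 ≡ Monday — that's 2355's doomsday.
In July the doomsday date is Jul 11.
Jul 18 is 7 days after Jul 11; 7 mod 7 = 0, so Monday + 0 = Monday.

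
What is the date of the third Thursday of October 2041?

October 1, 2041 is a Tuesday.
The first Thursday is therefore October 3 (2 days later).
The third Thursday is 3 + 2×7 = October 17.

October 17, 2041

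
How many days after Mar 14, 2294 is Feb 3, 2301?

2517

Mar 14, 2294 → Mar 14, 2295: 365 days.
Mar 14, 2295 → Mar 14, 2296: 366 days (Feb 29, 2296 is in that span).
Mar 14, 2296 → Mar 14, 2297: 365 days.
Mar 14, 2297 → Mar 14, 2298: 365 days.
Mar 14, 2298 → Mar 14, 2299: 365 days.
Mar 14, 2299 → Mar 14, 2300: 365 days.
Mar 14, 2300 → Apr 14, 2300: 31 days (March has 31).
Apr 14, 2300 → May 14, 2300: 30 days (April has 30).
May 14, 2300 → Jun 14, 2300: 31 days (May has 31).
Jun 14, 2300 → Jul 14, 2300: 30 days (June has 30).
Jul 14, 2300 → Aug 14, 2300: 31 days (July has 31).
Aug 14, 2300 → Sep 14, 2300: 31 days (August has 31).
Sep 14, 2300 → Oct 14, 2300: 30 days (September has 30).
Oct 14, 2300 → Nov 14, 2300: 31 days (October has 31).
Nov 14, 2300 → Dec 14, 2300: 30 days (November has 30).
Dec 14, 2300 → Jan 14, 2301: 31 days (December has 31).
Jan 14, 2301 → Feb 3, 2301: 20 days.
Total: 2517 days.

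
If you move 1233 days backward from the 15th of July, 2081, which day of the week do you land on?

First find the weekday of Jul 15, 2081. Doomsday rule: the anchor day for the 2000s is Tuesday. For year 81: 81÷12 = 6 r 9, and 9÷4 = 2, so 6+9+2 = 17.
Tuesday + 17 ≡ Friday — that's 2081's doomsday.
In July the doomsday date is Jul 11.
Jul 15 is 4 days after Jul 11; 4 mod 7 = 4, so Friday + 4 = Tuesday.
1233 mod 7 = 1, so 1233 days before a Tuesday is Tuesday − 1 = Monday.

Monday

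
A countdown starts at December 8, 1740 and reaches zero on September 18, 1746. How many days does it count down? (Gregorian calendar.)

2110

Dec 8, 1740 → Dec 8, 1741: 365 days.
Dec 8, 1741 → Dec 8, 1742: 365 days.
Dec 8, 1742 → Dec 8, 1743: 365 days.
Dec 8, 1743 → Dec 8, 1744: 366 days (Feb 29, 1744 is in that span).
Dec 8, 1744 → Dec 8, 1745: 365 days.
Dec 8, 1745 → Jan 8, 1746: 31 days (December has 31).
Jan 8, 1746 → Feb 8, 1746: 31 days (January has 31).
Feb 8, 1746 → Mar 8, 1746: 28 days (February has 28).
Mar 8, 1746 → Apr 8, 1746: 31 days (March has 31).
Apr 8, 1746 → May 8, 1746: 30 days (April has 30).
May 8, 1746 → Jun 8, 1746: 31 days (May has 31).
Jun 8, 1746 → Jul 8, 1746: 30 days (June has 30).
Jul 8, 1746 → Aug 8, 1746: 31 days (July has 31).
Aug 8, 1746 → Sep 8, 1746: 31 days (August has 31).
Sep 8, 1746 → Sep 18, 1746: 10 days.
Total: 2110 days.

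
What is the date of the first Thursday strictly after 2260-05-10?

May 17, 2260

May 10, 2260 is a Thursday.
From Thursday to the next Thursday is 7 days.
May 10, 2260 + 7 = May 17, 2260.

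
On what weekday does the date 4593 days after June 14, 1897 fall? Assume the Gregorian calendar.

Jun 14, 1897 is a Monday.
4593 mod 7 = 1, so 4593 days after a Monday is Monday + 1 = Tuesday.

Tuesday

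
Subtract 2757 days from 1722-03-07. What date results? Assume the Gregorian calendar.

August 19, 1714

−365 (one year) → Mar 7, 1721 (2392 left).
−365 (one year) → Mar 7, 1720 (2027 left).
−366 (one year; includes Feb 29, 1720) → Mar 7, 1719 (1661 left).
−365 (one year) → Mar 7, 1718 (1296 left).
−365 (one year) → Mar 7, 1717 (931 left).
−365 (one year) → Mar 7, 1716 (566 left).
−366 (one year; includes Feb 29, 1716) → Mar 7, 1715 (200 left).
−7 → Feb 28, 1715 (end of Feb, 28 days; 193 left).
−28 → Jan 31, 1715 (end of Jan, 31 days; 165 left).
−31 → Dec 31, 1714 (end of Dec, 31 days; 134 left).
−31 → Nov 30, 1714 (end of Nov, 30 days; 103 left).
−30 → Oct 31, 1714 (end of Oct, 31 days; 73 left).
−31 → Sep 30, 1714 (end of Sep, 30 days; 42 left).
−30 → Aug 31, 1714 (end of Aug, 31 days; 12 left).
−12 → Aug 19, 1714.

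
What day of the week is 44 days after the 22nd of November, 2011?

Nov 22, 2011 is a Tuesday.
44 mod 7 = 2, so 44 days after a Tuesday is Tuesday + 2 = Thursday.

Thursday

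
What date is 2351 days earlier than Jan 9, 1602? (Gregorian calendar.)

August 3, 1595

−365 (one year) → Jan 9, 1601 (1986 left).
−366 (one year; includes Feb 29, 1600) → Jan 9, 1600 (1620 left).
−365 (one year) → Jan 9, 1599 (1255 left).
−365 (one year) → Jan 9, 1598 (890 left).
−365 (one year) → Jan 9, 1597 (525 left).
−366 (one year; includes Feb 29, 1596) → Jan 9, 1596 (159 left).
−9 → Dec 31, 1595 (end of Dec, 31 days; 150 left).
−31 → Nov 30, 1595 (end of Nov, 30 days; 119 left).
−30 → Oct 31, 1595 (end of Oct, 31 days; 89 left).
−31 → Sep 30, 1595 (end of Sep, 30 days; 58 left).
−30 → Aug 31, 1595 (end of Aug, 31 days; 28 left).
−28 → Aug 3, 1595.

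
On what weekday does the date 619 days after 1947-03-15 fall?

Tuesday

First find the weekday of Mar 15, 1947. Doomsday rule: the anchor day for the 1900s is Wednesday. For year 47: 47÷12 = 3 r 11, and 11÷4 = 2, so 3+11+2 = 16.
Wednesday + 16 ≡ Friday — that's 1947's doomsday.
In March the doomsday date is Mar 14.
Mar 15 is 1 day after Mar 14; 1 mod 7 = 1, so Friday + 1 = Saturday.
619 mod 7 = 3, so 619 days after a Saturday is Saturday + 3 = Tuesday.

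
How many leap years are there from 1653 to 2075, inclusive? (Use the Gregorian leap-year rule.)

Multiples of 4 in [1653,2075]: 105.
Of those, multiples of 100: 4 (not leap unless ÷400).
Multiples of 400: 1.
Leap years = 105 − 4 + 1 = 102.

102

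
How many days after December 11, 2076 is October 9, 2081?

Dec 11, 2076 → Dec 11, 2077: 365 days.
Dec 11, 2077 → Dec 11, 2078: 365 days.
Dec 11, 2078 → Dec 11, 2079: 365 days.
Dec 11, 2079 → Dec 11, 2080: 366 days (Feb 29, 2080 is in that span).
Dec 11, 2080 → Jan 11, 2081: 31 days (December has 31).
Jan 11, 2081 → Feb 11, 2081: 31 days (January has 31).
Feb 11, 2081 → Mar 11, 2081: 28 days (February has 28).
Mar 11, 2081 → Apr 11, 2081: 31 days (March has 31).
Apr 11, 2081 → May 11, 2081: 30 days (April has 30).
May 11, 2081 → Jun 11, 2081: 31 days (May has 31).
Jun 11, 2081 → Jul 11, 2081: 30 days (June has 30).
Jul 11, 2081 → Aug 11, 2081: 31 days (July has 31).
Aug 11, 2081 → Sep 11, 2081: 31 days (August has 31).
Sep 11, 2081 → Oct 9, 2081: 28 days.
Total: 1763 days.

1763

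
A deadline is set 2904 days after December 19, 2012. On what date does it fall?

December 1, 2020

+365 (one year) → Dec 19, 2013 (2539 left).
+365 (one year) → Dec 19, 2014 (2174 left).
+365 (one year) → Dec 19, 2015 (1809 left).
+366 (one year; includes Feb 29, 2016) → Dec 19, 2016 (1443 left).
+365 (one year) → Dec 19, 2017 (1078 left).
+365 (one year) → Dec 19, 2018 (713 left).
+365 (one year) → Dec 19, 2019 (348 left).
Dec has 31 days: +13 → Jan 1, 2020 (335 left).
Jan has 31 days: +31 → Feb 1, 2020 (304 left).
Feb has 29 days: +29 → Mar 1, 2020 (275 left).
Mar has 31 days: +31 → Apr 1, 2020 (244 left).
Apr has 30 days: +30 → May 1, 2020 (214 left).
May has 31 days: +31 → Jun 1, 2020 (183 left).
Jun has 30 days: +30 → Jul 1, 2020 (153 left).
Jul has 31 days: +31 → Aug 1, 2020 (122 left).
Aug has 31 days: +31 → Sep 1, 2020 (91 left).
Sep has 30 days: +30 → Oct 1, 2020 (61 left).
Oct has 31 days: +31 → Nov 1, 2020 (30 left).
Nov has 30 days: +30 → Dec 1, 2020 (0 left).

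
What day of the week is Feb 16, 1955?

Doomsday rule: the anchor day for the 1900s is Wednesday. For year 55: 55÷12 = 4 r 7, and 7÷4 = 1, so 4+7+1 = 12.
Wednesday + 12 ≡ Monday — that's 1955's doomsday.
In February the doomsday date is Feb 28 (1955 is not a leap year).
Feb 16 is 12 days before Feb 28; 12 mod 7 = 5, so Monday − 5 = Wednesday.

Wednesday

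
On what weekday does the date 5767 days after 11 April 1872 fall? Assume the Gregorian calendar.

Wednesday

Apr 11, 1872 is a Thursday.
5767 mod 7 = 6, so 5767 days after a Thursday is Thursday + 6 = Wednesday.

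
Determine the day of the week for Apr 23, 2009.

Doomsday rule: the anchor day for the 2000s is Tuesday. For year 09: 9÷12 = 0 r 9, and 9÷4 = 2, so 0+9+2 = 11.
Tuesday + 11 ≡ Saturday — that's 2009's doomsday.
In April the doomsday date is Apr 4.
Apr 23 is 19 days after Apr 4; 19 mod 7 = 5, so Saturday + 5 = Thursday.

Thursday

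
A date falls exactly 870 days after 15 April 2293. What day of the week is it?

Monday

First find the weekday of Apr 15, 2293. Doomsday rule: the anchor day for the 2200s is Friday. For year 93: 93÷12 = 7 r 9, and 9÷4 = 2, so 7+9+2 = 18.
Friday + 18 ≡ Tuesday — that's 2293's doomsday.
In April the doomsday date is Apr 4.
Apr 15 is 11 days after Apr 4; 11 mod 7 = 4, so Tuesday + 4 = Saturday.
870 mod 7 = 2, so 870 days after a Saturday is Saturday + 2 = Monday.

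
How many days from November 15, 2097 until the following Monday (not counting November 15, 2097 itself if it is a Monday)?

3

Nov 15, 2097 is a Friday.
From Friday to the next Monday is 3 days.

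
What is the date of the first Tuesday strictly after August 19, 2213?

Aug 19, 2213 is a Thursday.
From Thursday to the next Tuesday is 5 days.
Aug 19, 2213 + 5 = Aug 24, 2213.

August 24, 2213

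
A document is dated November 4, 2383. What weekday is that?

Friday

Doomsday rule: the anchor day for the 2300s is Wednesday. For year 83: 83÷12 = 6 r 11, and 11÷4 = 2, so 6+11+2 = 19.
Wednesday + 19 ≡ Monday — that's 2383's doomsday.
In November the doomsday date is Nov 7.
Nov 4 is 3 days before Nov 7; 3 mod 7 = 3, so Monday − 3 = Friday.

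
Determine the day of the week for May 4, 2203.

Wednesday

Doomsday rule: the anchor day for the 2200s is Friday. For year 03: 3÷12 = 0 r 3, and 3÷4 = 0, so 0+3+0 = 3.
Friday + 3 ≡ Monday — that's 2203's doomsday.
In May the doomsday date is May 9.
May 4 is 5 days before May 9; 5 mod 7 = 5, so Monday − 5 = Wednesday.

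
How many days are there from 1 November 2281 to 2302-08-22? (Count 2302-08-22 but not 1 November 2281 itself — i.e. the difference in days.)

7598

Nov 1, 2281 → Nov 1, 2282: 365 days.
Nov 1, 2282 → Nov 1, 2283: 365 days.
Nov 1, 2283 → Nov 1, 2284: 366 days (Feb 29, 2284 is in that span).
Nov 1, 2284 → Nov 1, 2285: 365 days.
Nov 1, 2285 → Nov 1, 2286: 365 days.
Nov 1, 2286 → Nov 1, 2287: 365 days.
Nov 1, 2287 → Nov 1, 2288: 366 days (Feb 29, 2288 is in that span).
Nov 1, 2288 → Nov 1, 2289: 365 days.
Nov 1, 2289 → Nov 1, 2290: 365 days.
Nov 1, 2290 → Nov 1, 2291: 365 days.
Nov 1, 2291 → Nov 1, 2292: 366 days (Feb 29, 2292 is in that span).
Nov 1, 2292 → Nov 1, 2293: 365 days.
Nov 1, 2293 → Nov 1, 2294: 365 days.
Nov 1, 2294 → Nov 1, 2295: 365 days.
Nov 1, 2295 → Nov 1, 2296: 366 days (Feb 29, 2296 is in that span).
Nov 1, 2296 → Nov 1, 2297: 365 days.
Nov 1, 2297 → Nov 1, 2298: 365 days.
Nov 1, 2298 → Nov 1, 2299: 365 days.
Nov 1, 2299 → Nov 1, 2300: 365 days.
Nov 1, 2300 → Nov 1, 2301: 365 days.
Nov 1, 2301 → Dec 1, 2301: 30 days (November has 30).
Dec 1, 2301 → Jan 1, 2302: 31 days (December has 31).
Jan 1, 2302 → Feb 1, 2302: 31 days (January has 31).
Feb 1, 2302 → Mar 1, 2302: 28 days (February has 28).
Mar 1, 2302 → Apr 1, 2302: 31 days (March has 31).
Apr 1, 2302 → May 1, 2302: 30 days (April has 30).
May 1, 2302 → Jun 1, 2302: 31 days (May has 31).
Jun 1, 2302 → Jul 1, 2302: 30 days (June has 30).
Jul 1, 2302 → Aug 1, 2302: 31 days (July has 31).
Aug 1, 2302 → Aug 22, 2302: 21 days.
Total: 7598 days.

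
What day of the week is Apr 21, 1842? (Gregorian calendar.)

Doomsday rule: the anchor day for the 1800s is Friday. For year 42: 42÷12 = 3 r 6, and 6÷4 = 1, so 3+6+1 = 10.
Friday + 10 ≡ Monday — that's 1842's doomsday.
In April the doomsday date is Apr 4.
Apr 21 is 17 days after Apr 4; 17 mod 7 = 3, so Monday + 3 = Thursday.

Thursday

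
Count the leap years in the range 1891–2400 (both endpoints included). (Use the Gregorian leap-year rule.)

124

Multiples of 4 in [1891,2400]: 128.
Of those, multiples of 100: 6 (not leap unless ÷400).
Multiples of 400: 2.
Leap years = 128 − 6 + 2 = 124.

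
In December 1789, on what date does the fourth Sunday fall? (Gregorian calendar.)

December 27, 1789

December 1, 1789 is a Tuesday.
The first Sunday is therefore December 6 (5 days later).
The fourth Sunday is 6 + 3×7 = December 27.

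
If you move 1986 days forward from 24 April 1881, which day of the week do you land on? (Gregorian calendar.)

Apr 24, 1881 is a Sunday.
1986 mod 7 = 5, so 1986 days after a Sunday is Sunday + 5 = Friday.

Friday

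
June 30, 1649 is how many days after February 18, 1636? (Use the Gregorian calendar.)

4881

Feb 18, 1636 → Feb 18, 1637: 366 days (Feb 29, 1636 is in that span).
Feb 18, 1637 → Feb 18, 1638: 365 days.
Feb 18, 1638 → Feb 18, 1639: 365 days.
Feb 18, 1639 → Feb 18, 1640: 365 days.
Feb 18, 1640 → Feb 18, 1641: 366 days (Feb 29, 1640 is in that span).
Feb 18, 1641 → Feb 18, 1642: 365 days.
Feb 18, 1642 → Feb 18, 1643: 365 days.
Feb 18, 1643 → Feb 18, 1644: 365 days.
Feb 18, 1644 → Feb 18, 1645: 366 days (Feb 29, 1644 is in that span).
Feb 18, 1645 → Feb 18, 1646: 365 days.
Feb 18, 1646 → Feb 18, 1647: 365 days.
Feb 18, 1647 → Feb 18, 1648: 365 days.
Feb 18, 1648 → Feb 18, 1649: 366 days (Feb 29, 1648 is in that span).
Feb 18, 1649 → Mar 18, 1649: 28 days (February has 28).
Mar 18, 1649 → Apr 18, 1649: 31 days (March has 31).
Apr 18, 1649 → May 18, 1649: 30 days (April has 30).
May 18, 1649 → Jun 18, 1649: 31 days (May has 31).
Jun 18, 1649 → Jun 30, 1649: 12 days.
Total: 4881 days.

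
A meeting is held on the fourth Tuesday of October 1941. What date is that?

October 1, 1941 is a Wednesday.
The first Tuesday is therefore October 7 (6 days later).
The fourth Tuesday is 7 + 3×7 = October 28.

October 28, 1941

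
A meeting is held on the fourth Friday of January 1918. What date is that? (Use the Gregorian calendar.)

January 25, 1918

January 1, 1918 is a Tuesday.
The first Friday is therefore January 4 (3 days later).
The fourth Friday is 4 + 3×7 = January 25.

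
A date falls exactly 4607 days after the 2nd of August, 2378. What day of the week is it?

Thursday

Aug 2, 2378 is a Wednesday.
4607 mod 7 = 1, so 4607 days after a Wednesday is Wednesday + 1 = Thursday.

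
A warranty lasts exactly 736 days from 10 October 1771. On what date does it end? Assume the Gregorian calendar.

+366 (one year; includes Feb 29, 1772) → Oct 10, 1772 (370 left).
Oct has 31 days: +22 → Nov 1, 1772 (348 left).
Nov has 30 days: +30 → Dec 1, 1772 (318 left).
Dec has 31 days: +31 → Jan 1, 1773 (287 left).
Jan has 31 days: +31 → Feb 1, 1773 (256 left).
Feb has 28 days: +28 → Mar 1, 1773 (228 left).
Mar has 31 days: +31 → Apr 1, 1773 (197 left).
Apr has 30 days: +30 → May 1, 1773 (167 left).
May has 31 days: +31 → Jun 1, 1773 (136 left).
Jun has 30 days: +30 → Jul 1, 1773 (106 left).
Jul has 31 days: +31 → Aug 1, 1773 (75 left).
Aug has 31 days: +31 → Sep 1, 1773 (44 left).
Sep has 30 days: +30 → Oct 1, 1773 (14 left).
+14 → Oct 15, 1773.

October 15, 1773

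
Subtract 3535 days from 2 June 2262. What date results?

September 27, 2252

−365 (one year) → Jun 2, 2261 (3170 left).
−365 (one year) → Jun 2, 2260 (2805 left).
−366 (one year; includes Feb 29, 2260) → Jun 2, 2259 (2439 left).
−365 (one year) → Jun 2, 2258 (2074 left).
−365 (one year) → Jun 2, 2257 (1709 left).
−365 (one year) → Jun 2, 2256 (1344 left).
−366 (one year; includes Feb 29, 2256) → Jun 2, 2255 (978 left).
−365 (one year) → Jun 2, 2254 (613 left).
−365 (one year) → Jun 2, 2253 (248 left).
−2 → May 31, 2253 (end of May, 31 days; 246 left).
−31 → Apr 30, 2253 (end of Apr, 30 days; 215 left).
−30 → Mar 31, 2253 (end of Mar, 31 days; 185 left).
−31 → Feb 28, 2253 (end of Feb, 28 days; 154 left).
−28 → Jan 31, 2253 (end of Jan, 31 days; 126 left).
−31 → Dec 31, 2252 (end of Dec, 31 days; 95 left).
−31 → Nov 30, 2252 (end of Nov, 30 days; 64 left).
−30 → Oct 31, 2252 (end of Oct, 31 days; 34 left).
−31 → Sep 30, 2252 (end of Sep, 30 days; 3 left).
−3 → Sep 27, 2252.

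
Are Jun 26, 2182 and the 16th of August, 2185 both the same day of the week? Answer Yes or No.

From Jun 26, 2182 to Aug 16, 2185 is 1147 days.
1147 mod 7 = 6, so they are different weekdays.
(Jun 26, 2182 is a Wednesday; Aug 16, 2185 is a Tuesday.)

No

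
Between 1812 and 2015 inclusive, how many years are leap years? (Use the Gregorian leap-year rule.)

50

Multiples of 4 in [1812,2015]: 51.
Of those, multiples of 100: 2 (not leap unless ÷400).
Multiples of 400: 1.
Leap years = 51 − 2 + 1 = 50.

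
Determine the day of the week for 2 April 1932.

January 1, 1932 is a Friday.
Jan 1, 1932 → Feb 1, 1932: 31 days (January has 31).
Feb 1, 1932 → Mar 1, 1932: 29 days (February has 29).
Mar 1, 1932 → Apr 1, 1932: 31 days (March has 31).
Apr 1, 1932 → Apr 2, 1932: 1 days.
Total: 92 days.
92 mod 7 = 1, so Friday + 1 = Saturday.

Saturday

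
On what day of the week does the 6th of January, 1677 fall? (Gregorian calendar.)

Doomsday rule: the anchor day for the 1600s is Tuesday. For year 77: 77÷12 = 6 r 5, and 5÷4 = 1, so 6+5+1 = 12.
Tuesday + 12 ≡ Sunday — that's 1677's doomsday.
In January the doomsday date is Jan 3 (1677 is not a leap year).
Jan 6 is 3 days after Jan 3; 3 mod 7 = 3, so Sunday + 3 = Wednesday.

Wednesday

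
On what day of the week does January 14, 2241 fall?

Doomsday rule: the anchor day for the 2200s is Friday. For year 41: 41÷12 = 3 r 5, and 5÷4 = 1, so 3+5+1 = 9.
Friday + 9 ≡ Sunday — that's 2241's doomsday.
In January the doomsday date is Jan 3 (2241 is not a leap year).
Jan 14 is 11 days after Jan 3; 11 mod 7 = 4, so Sunday + 4 = Thursday.

Thursday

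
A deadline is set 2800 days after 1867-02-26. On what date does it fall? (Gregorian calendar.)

October 27, 1874

+365 (one year) → Feb 26, 1868 (2435 left).
+366 (one year; includes Feb 29, 1868) → Feb 26, 1869 (2069 left).
+365 (one year) → Feb 26, 1870 (1704 left).
+365 (one year) → Feb 26, 1871 (1339 left).
+365 (one year) → Feb 26, 1872 (974 left).
+366 (one year; includes Feb 29, 1872) → Feb 26, 1873 (608 left).
+365 (one year) → Feb 26, 1874 (243 left).
Feb has 28 days: +3 → Mar 1, 1874 (240 left).
Mar has 31 days: +31 → Apr 1, 1874 (209 left).
Apr has 30 days: +30 → May 1, 1874 (179 left).
May has 31 days: +31 → Jun 1, 1874 (148 left).
Jun has 30 days: +30 → Jul 1, 1874 (118 left).
Jul has 31 days: +31 → Aug 1, 1874 (87 left).
Aug has 31 days: +31 → Sep 1, 1874 (56 left).
Sep has 30 days: +30 → Oct 1, 1874 (26 left).
+26 → Oct 27, 1874.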